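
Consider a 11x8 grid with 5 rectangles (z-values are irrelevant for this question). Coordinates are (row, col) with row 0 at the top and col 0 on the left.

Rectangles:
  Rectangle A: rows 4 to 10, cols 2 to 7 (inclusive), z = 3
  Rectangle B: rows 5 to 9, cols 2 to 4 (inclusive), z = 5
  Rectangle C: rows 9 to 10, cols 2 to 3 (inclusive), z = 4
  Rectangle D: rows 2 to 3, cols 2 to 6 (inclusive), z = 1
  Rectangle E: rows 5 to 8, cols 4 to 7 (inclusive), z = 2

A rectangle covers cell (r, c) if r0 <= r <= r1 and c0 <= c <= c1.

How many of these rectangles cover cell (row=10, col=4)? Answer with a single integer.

Answer: 1

Derivation:
Check cell (10,4):
  A: rows 4-10 cols 2-7 -> covers
  B: rows 5-9 cols 2-4 -> outside (row miss)
  C: rows 9-10 cols 2-3 -> outside (col miss)
  D: rows 2-3 cols 2-6 -> outside (row miss)
  E: rows 5-8 cols 4-7 -> outside (row miss)
Count covering = 1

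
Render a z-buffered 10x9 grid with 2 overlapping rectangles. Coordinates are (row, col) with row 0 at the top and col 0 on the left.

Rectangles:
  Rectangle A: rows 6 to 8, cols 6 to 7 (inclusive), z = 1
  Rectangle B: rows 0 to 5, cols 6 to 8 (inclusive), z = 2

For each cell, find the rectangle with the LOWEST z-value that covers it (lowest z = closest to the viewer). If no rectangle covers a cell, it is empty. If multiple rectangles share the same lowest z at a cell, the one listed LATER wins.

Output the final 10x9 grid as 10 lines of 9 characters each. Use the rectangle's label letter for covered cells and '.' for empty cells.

......BBB
......BBB
......BBB
......BBB
......BBB
......BBB
......AA.
......AA.
......AA.
.........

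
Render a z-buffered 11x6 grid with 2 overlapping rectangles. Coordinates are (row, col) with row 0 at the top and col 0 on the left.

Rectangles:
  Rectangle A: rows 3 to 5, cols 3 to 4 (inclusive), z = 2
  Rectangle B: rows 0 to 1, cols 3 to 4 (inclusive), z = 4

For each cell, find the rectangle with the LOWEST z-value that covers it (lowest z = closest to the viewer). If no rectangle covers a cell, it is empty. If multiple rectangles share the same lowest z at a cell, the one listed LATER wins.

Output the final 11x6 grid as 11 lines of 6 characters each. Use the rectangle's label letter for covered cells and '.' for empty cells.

...BB.
...BB.
......
...AA.
...AA.
...AA.
......
......
......
......
......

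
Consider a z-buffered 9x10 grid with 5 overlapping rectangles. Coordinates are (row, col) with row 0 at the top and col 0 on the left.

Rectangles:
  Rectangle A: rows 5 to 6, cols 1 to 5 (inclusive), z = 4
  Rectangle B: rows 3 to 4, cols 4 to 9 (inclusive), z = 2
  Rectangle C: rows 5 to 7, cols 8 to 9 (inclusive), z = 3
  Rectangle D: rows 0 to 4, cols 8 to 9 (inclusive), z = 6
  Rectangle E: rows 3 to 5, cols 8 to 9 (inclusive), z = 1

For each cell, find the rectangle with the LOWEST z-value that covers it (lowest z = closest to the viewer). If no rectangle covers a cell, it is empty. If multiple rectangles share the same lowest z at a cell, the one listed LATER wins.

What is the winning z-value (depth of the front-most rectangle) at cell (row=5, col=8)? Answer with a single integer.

Check cell (5,8):
  A: rows 5-6 cols 1-5 -> outside (col miss)
  B: rows 3-4 cols 4-9 -> outside (row miss)
  C: rows 5-7 cols 8-9 z=3 -> covers; best now C (z=3)
  D: rows 0-4 cols 8-9 -> outside (row miss)
  E: rows 3-5 cols 8-9 z=1 -> covers; best now E (z=1)
Winner: E at z=1

Answer: 1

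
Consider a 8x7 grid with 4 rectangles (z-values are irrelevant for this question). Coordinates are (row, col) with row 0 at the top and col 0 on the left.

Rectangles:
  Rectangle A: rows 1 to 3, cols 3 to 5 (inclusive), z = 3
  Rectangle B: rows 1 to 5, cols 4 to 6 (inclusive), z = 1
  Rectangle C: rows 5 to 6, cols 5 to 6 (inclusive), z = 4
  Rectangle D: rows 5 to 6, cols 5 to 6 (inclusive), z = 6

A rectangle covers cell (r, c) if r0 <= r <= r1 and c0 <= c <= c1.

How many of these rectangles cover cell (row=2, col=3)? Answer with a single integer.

Check cell (2,3):
  A: rows 1-3 cols 3-5 -> covers
  B: rows 1-5 cols 4-6 -> outside (col miss)
  C: rows 5-6 cols 5-6 -> outside (row miss)
  D: rows 5-6 cols 5-6 -> outside (row miss)
Count covering = 1

Answer: 1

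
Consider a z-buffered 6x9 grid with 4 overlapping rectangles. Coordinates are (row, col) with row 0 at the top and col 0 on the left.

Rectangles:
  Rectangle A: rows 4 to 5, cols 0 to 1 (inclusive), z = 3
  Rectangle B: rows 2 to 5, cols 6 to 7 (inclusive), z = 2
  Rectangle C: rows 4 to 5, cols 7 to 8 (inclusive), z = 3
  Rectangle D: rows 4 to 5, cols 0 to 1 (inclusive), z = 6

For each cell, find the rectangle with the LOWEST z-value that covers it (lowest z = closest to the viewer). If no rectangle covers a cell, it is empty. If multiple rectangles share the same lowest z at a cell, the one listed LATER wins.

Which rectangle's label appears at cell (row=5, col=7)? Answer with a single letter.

Check cell (5,7):
  A: rows 4-5 cols 0-1 -> outside (col miss)
  B: rows 2-5 cols 6-7 z=2 -> covers; best now B (z=2)
  C: rows 4-5 cols 7-8 z=3 -> covers; best now B (z=2)
  D: rows 4-5 cols 0-1 -> outside (col miss)
Winner: B at z=2

Answer: B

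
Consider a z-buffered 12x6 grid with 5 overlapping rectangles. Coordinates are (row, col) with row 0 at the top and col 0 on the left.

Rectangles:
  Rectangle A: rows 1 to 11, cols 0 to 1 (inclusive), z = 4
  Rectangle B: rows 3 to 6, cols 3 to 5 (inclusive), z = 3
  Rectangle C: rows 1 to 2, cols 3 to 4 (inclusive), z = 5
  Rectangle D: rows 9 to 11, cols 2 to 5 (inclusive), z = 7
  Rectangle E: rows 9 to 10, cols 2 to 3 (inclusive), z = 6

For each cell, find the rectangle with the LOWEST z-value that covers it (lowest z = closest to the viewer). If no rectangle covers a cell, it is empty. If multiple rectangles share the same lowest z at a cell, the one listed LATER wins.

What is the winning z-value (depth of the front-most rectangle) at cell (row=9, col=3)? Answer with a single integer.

Answer: 6

Derivation:
Check cell (9,3):
  A: rows 1-11 cols 0-1 -> outside (col miss)
  B: rows 3-6 cols 3-5 -> outside (row miss)
  C: rows 1-2 cols 3-4 -> outside (row miss)
  D: rows 9-11 cols 2-5 z=7 -> covers; best now D (z=7)
  E: rows 9-10 cols 2-3 z=6 -> covers; best now E (z=6)
Winner: E at z=6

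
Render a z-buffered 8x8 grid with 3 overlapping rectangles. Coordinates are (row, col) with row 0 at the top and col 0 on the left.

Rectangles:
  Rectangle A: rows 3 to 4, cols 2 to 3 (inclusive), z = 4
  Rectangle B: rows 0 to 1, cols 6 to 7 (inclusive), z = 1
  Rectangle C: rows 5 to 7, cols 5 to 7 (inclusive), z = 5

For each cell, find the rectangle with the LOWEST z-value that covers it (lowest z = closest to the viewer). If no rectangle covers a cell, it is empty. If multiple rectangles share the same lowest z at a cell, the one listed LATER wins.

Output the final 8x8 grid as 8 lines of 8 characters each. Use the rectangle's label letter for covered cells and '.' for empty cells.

......BB
......BB
........
..AA....
..AA....
.....CCC
.....CCC
.....CCC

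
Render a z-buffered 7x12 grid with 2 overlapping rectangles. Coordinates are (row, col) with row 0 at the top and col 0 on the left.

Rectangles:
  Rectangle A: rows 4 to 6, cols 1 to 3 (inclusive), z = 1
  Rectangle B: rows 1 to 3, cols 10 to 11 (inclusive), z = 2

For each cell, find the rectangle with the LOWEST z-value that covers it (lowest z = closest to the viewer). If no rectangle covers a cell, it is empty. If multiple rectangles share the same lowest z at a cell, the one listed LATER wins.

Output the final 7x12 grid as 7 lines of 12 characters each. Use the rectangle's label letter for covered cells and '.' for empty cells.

............
..........BB
..........BB
..........BB
.AAA........
.AAA........
.AAA........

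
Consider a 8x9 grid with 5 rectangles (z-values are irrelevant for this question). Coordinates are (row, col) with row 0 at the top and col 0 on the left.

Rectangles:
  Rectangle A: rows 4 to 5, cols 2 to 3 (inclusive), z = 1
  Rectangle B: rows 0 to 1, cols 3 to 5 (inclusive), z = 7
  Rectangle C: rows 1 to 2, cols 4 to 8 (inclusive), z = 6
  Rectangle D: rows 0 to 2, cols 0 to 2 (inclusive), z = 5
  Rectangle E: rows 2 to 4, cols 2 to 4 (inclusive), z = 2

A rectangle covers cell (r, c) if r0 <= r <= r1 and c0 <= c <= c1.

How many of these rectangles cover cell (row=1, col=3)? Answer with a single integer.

Answer: 1

Derivation:
Check cell (1,3):
  A: rows 4-5 cols 2-3 -> outside (row miss)
  B: rows 0-1 cols 3-5 -> covers
  C: rows 1-2 cols 4-8 -> outside (col miss)
  D: rows 0-2 cols 0-2 -> outside (col miss)
  E: rows 2-4 cols 2-4 -> outside (row miss)
Count covering = 1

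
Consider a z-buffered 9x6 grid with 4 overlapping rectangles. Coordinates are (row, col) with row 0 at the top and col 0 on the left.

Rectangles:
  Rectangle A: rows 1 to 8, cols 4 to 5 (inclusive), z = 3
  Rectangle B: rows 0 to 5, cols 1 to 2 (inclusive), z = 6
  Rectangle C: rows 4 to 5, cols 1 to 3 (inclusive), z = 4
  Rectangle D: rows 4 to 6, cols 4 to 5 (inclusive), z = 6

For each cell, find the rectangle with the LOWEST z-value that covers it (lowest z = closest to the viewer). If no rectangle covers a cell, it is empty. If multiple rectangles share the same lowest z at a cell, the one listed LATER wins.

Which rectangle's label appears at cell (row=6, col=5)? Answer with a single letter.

Check cell (6,5):
  A: rows 1-8 cols 4-5 z=3 -> covers; best now A (z=3)
  B: rows 0-5 cols 1-2 -> outside (row miss)
  C: rows 4-5 cols 1-3 -> outside (row miss)
  D: rows 4-6 cols 4-5 z=6 -> covers; best now A (z=3)
Winner: A at z=3

Answer: A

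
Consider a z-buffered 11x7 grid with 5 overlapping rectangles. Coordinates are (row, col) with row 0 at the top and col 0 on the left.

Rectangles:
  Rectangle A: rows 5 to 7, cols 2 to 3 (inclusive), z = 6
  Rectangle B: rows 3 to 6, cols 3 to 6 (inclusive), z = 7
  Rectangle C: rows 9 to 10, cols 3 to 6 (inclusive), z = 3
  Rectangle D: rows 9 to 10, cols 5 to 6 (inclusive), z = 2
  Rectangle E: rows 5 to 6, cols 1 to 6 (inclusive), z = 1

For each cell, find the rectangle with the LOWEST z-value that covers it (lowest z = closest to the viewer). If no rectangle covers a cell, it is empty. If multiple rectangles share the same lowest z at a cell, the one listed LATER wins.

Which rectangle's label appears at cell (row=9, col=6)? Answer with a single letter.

Check cell (9,6):
  A: rows 5-7 cols 2-3 -> outside (row miss)
  B: rows 3-6 cols 3-6 -> outside (row miss)
  C: rows 9-10 cols 3-6 z=3 -> covers; best now C (z=3)
  D: rows 9-10 cols 5-6 z=2 -> covers; best now D (z=2)
  E: rows 5-6 cols 1-6 -> outside (row miss)
Winner: D at z=2

Answer: D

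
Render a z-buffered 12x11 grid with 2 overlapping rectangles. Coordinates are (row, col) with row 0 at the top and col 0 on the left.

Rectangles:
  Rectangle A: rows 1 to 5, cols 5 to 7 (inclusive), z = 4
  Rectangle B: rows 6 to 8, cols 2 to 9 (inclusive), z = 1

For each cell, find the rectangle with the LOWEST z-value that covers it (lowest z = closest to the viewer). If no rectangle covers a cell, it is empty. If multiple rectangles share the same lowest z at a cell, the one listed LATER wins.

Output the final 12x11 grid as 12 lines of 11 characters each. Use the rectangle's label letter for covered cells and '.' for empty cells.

...........
.....AAA...
.....AAA...
.....AAA...
.....AAA...
.....AAA...
..BBBBBBBB.
..BBBBBBBB.
..BBBBBBBB.
...........
...........
...........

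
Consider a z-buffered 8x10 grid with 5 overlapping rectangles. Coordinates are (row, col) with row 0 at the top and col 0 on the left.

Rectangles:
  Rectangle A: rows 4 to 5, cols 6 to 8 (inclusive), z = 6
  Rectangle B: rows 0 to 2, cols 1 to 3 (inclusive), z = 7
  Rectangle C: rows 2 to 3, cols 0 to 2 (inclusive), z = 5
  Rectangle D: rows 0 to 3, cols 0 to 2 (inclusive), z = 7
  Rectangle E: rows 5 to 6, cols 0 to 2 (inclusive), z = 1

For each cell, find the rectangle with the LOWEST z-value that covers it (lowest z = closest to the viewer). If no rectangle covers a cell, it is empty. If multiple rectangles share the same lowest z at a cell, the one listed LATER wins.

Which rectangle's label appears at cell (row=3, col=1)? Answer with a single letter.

Answer: C

Derivation:
Check cell (3,1):
  A: rows 4-5 cols 6-8 -> outside (row miss)
  B: rows 0-2 cols 1-3 -> outside (row miss)
  C: rows 2-3 cols 0-2 z=5 -> covers; best now C (z=5)
  D: rows 0-3 cols 0-2 z=7 -> covers; best now C (z=5)
  E: rows 5-6 cols 0-2 -> outside (row miss)
Winner: C at z=5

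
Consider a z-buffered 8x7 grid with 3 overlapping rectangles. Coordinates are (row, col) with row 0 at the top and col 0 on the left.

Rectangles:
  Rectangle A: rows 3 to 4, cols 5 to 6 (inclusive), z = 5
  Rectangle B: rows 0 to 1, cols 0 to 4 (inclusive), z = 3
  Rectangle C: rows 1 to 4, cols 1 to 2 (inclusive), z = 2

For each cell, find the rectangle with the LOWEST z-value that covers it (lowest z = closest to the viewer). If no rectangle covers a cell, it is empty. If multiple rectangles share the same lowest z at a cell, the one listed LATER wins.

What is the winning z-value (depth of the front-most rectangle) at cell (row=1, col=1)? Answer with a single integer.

Answer: 2

Derivation:
Check cell (1,1):
  A: rows 3-4 cols 5-6 -> outside (row miss)
  B: rows 0-1 cols 0-4 z=3 -> covers; best now B (z=3)
  C: rows 1-4 cols 1-2 z=2 -> covers; best now C (z=2)
Winner: C at z=2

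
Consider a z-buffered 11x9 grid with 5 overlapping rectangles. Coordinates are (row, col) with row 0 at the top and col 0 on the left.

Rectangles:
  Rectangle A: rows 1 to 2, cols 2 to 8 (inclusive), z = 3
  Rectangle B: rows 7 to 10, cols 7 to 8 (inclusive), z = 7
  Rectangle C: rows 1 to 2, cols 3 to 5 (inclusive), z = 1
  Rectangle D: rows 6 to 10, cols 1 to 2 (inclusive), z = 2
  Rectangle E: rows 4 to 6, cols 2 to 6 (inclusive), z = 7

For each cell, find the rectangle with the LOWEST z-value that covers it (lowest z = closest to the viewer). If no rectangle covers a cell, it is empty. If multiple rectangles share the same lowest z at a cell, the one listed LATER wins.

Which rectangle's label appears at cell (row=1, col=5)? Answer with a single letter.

Answer: C

Derivation:
Check cell (1,5):
  A: rows 1-2 cols 2-8 z=3 -> covers; best now A (z=3)
  B: rows 7-10 cols 7-8 -> outside (row miss)
  C: rows 1-2 cols 3-5 z=1 -> covers; best now C (z=1)
  D: rows 6-10 cols 1-2 -> outside (row miss)
  E: rows 4-6 cols 2-6 -> outside (row miss)
Winner: C at z=1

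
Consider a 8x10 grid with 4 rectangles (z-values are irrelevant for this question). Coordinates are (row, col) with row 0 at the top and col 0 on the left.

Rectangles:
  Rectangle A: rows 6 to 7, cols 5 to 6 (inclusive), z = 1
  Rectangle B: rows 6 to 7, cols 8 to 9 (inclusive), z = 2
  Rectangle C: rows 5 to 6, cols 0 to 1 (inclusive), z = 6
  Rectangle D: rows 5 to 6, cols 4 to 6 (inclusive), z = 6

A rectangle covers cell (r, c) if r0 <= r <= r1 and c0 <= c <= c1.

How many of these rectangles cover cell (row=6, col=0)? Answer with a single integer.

Answer: 1

Derivation:
Check cell (6,0):
  A: rows 6-7 cols 5-6 -> outside (col miss)
  B: rows 6-7 cols 8-9 -> outside (col miss)
  C: rows 5-6 cols 0-1 -> covers
  D: rows 5-6 cols 4-6 -> outside (col miss)
Count covering = 1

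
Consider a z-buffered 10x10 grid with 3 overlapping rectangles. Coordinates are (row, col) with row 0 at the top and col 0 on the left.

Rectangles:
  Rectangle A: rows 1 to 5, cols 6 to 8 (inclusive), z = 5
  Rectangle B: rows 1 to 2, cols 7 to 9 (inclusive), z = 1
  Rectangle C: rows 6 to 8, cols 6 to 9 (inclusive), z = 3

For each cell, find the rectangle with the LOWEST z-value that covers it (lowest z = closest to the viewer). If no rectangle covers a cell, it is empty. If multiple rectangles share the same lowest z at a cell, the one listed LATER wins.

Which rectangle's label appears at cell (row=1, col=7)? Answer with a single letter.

Answer: B

Derivation:
Check cell (1,7):
  A: rows 1-5 cols 6-8 z=5 -> covers; best now A (z=5)
  B: rows 1-2 cols 7-9 z=1 -> covers; best now B (z=1)
  C: rows 6-8 cols 6-9 -> outside (row miss)
Winner: B at z=1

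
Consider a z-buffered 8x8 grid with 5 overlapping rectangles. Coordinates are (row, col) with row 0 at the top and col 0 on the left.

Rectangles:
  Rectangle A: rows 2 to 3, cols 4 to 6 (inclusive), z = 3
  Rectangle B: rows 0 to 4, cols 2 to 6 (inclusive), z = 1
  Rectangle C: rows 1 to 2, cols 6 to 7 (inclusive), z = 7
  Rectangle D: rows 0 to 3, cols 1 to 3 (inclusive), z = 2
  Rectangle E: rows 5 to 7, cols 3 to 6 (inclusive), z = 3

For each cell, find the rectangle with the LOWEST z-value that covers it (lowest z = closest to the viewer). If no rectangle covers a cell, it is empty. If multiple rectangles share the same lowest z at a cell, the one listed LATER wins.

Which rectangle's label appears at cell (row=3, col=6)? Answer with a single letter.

Answer: B

Derivation:
Check cell (3,6):
  A: rows 2-3 cols 4-6 z=3 -> covers; best now A (z=3)
  B: rows 0-4 cols 2-6 z=1 -> covers; best now B (z=1)
  C: rows 1-2 cols 6-7 -> outside (row miss)
  D: rows 0-3 cols 1-3 -> outside (col miss)
  E: rows 5-7 cols 3-6 -> outside (row miss)
Winner: B at z=1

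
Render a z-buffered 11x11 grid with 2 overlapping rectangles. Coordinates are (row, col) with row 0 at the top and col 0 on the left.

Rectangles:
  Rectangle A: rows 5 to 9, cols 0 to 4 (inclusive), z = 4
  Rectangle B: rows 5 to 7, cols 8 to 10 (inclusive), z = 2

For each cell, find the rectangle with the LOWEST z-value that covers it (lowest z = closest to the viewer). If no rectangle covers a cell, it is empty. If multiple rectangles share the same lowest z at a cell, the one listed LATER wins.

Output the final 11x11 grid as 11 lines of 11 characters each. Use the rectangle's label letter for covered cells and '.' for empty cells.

...........
...........
...........
...........
...........
AAAAA...BBB
AAAAA...BBB
AAAAA...BBB
AAAAA......
AAAAA......
...........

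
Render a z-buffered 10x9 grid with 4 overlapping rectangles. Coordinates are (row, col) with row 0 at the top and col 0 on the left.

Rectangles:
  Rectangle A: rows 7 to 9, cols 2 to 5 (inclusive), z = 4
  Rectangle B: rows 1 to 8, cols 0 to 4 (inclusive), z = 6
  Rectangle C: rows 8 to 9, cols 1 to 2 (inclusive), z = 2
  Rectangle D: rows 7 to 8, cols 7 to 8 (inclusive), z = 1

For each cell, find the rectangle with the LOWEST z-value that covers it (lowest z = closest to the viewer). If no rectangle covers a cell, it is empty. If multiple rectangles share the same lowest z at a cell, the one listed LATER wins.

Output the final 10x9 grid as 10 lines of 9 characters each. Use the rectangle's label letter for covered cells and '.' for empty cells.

.........
BBBBB....
BBBBB....
BBBBB....
BBBBB....
BBBBB....
BBBBB....
BBAAAA.DD
BCCAAA.DD
.CCAAA...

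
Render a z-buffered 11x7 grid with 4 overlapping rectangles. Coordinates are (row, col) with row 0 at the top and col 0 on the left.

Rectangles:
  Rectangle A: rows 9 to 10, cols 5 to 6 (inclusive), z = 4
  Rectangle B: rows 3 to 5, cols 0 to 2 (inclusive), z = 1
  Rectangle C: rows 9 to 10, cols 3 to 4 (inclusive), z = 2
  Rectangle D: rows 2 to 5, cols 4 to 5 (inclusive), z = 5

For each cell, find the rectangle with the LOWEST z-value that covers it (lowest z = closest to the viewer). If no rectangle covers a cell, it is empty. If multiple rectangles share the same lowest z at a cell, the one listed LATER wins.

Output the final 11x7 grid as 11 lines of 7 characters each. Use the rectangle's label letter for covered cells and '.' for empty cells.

.......
.......
....DD.
BBB.DD.
BBB.DD.
BBB.DD.
.......
.......
.......
...CCAA
...CCAA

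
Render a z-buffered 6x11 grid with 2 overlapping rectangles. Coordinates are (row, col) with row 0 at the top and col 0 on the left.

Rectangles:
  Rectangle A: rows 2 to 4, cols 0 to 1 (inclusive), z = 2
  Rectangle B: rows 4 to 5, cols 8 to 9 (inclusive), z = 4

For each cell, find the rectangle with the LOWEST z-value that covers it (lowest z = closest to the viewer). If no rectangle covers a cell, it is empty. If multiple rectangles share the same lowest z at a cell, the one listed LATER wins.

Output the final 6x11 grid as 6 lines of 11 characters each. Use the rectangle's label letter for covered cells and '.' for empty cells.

...........
...........
AA.........
AA.........
AA......BB.
........BB.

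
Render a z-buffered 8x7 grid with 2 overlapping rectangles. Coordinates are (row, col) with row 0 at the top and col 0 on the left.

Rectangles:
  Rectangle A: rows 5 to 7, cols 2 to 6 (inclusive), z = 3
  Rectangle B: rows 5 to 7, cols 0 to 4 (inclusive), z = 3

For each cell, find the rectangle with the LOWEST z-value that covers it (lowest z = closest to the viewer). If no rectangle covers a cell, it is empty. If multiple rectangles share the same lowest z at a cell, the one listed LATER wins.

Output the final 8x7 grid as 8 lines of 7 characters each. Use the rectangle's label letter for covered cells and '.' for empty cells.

.......
.......
.......
.......
.......
BBBBBAA
BBBBBAA
BBBBBAA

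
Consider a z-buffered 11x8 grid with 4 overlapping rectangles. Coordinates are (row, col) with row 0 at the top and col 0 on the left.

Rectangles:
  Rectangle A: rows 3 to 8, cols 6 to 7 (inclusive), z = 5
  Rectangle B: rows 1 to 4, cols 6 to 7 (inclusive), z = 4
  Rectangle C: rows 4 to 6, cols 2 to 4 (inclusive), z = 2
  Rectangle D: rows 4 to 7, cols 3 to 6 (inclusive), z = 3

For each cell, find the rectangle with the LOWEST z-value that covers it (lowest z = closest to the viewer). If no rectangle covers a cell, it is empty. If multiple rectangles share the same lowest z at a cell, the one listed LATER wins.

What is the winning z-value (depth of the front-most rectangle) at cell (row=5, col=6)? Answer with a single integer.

Answer: 3

Derivation:
Check cell (5,6):
  A: rows 3-8 cols 6-7 z=5 -> covers; best now A (z=5)
  B: rows 1-4 cols 6-7 -> outside (row miss)
  C: rows 4-6 cols 2-4 -> outside (col miss)
  D: rows 4-7 cols 3-6 z=3 -> covers; best now D (z=3)
Winner: D at z=3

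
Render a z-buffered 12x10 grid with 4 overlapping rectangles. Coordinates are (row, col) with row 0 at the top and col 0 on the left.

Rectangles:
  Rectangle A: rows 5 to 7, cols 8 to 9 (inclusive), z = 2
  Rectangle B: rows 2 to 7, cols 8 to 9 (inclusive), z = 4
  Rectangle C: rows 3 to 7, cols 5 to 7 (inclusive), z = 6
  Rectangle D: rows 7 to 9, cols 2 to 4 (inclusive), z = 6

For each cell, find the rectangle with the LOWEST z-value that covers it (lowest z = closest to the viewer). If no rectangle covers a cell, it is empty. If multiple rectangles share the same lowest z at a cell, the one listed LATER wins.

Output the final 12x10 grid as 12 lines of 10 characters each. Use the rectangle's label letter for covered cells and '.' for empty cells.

..........
..........
........BB
.....CCCBB
.....CCCBB
.....CCCAA
.....CCCAA
..DDDCCCAA
..DDD.....
..DDD.....
..........
..........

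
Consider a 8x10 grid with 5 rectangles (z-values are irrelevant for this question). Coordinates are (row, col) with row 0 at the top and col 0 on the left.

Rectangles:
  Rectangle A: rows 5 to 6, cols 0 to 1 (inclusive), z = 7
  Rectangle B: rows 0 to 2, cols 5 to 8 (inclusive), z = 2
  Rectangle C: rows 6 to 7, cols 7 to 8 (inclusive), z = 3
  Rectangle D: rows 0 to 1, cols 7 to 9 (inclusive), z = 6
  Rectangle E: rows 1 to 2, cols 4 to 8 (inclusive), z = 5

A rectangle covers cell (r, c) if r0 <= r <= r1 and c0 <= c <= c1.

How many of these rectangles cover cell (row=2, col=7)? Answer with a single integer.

Check cell (2,7):
  A: rows 5-6 cols 0-1 -> outside (row miss)
  B: rows 0-2 cols 5-8 -> covers
  C: rows 6-7 cols 7-8 -> outside (row miss)
  D: rows 0-1 cols 7-9 -> outside (row miss)
  E: rows 1-2 cols 4-8 -> covers
Count covering = 2

Answer: 2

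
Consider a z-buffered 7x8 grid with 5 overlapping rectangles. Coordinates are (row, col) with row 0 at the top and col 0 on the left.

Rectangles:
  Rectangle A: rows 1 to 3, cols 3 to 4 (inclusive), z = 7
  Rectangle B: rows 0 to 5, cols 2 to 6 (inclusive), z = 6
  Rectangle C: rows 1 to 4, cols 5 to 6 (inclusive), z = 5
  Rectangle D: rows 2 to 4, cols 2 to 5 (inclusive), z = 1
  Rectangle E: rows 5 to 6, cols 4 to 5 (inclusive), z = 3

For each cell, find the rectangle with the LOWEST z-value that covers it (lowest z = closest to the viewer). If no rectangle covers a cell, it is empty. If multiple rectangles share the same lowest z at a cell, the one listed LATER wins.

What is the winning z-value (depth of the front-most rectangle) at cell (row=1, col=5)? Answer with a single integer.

Answer: 5

Derivation:
Check cell (1,5):
  A: rows 1-3 cols 3-4 -> outside (col miss)
  B: rows 0-5 cols 2-6 z=6 -> covers; best now B (z=6)
  C: rows 1-4 cols 5-6 z=5 -> covers; best now C (z=5)
  D: rows 2-4 cols 2-5 -> outside (row miss)
  E: rows 5-6 cols 4-5 -> outside (row miss)
Winner: C at z=5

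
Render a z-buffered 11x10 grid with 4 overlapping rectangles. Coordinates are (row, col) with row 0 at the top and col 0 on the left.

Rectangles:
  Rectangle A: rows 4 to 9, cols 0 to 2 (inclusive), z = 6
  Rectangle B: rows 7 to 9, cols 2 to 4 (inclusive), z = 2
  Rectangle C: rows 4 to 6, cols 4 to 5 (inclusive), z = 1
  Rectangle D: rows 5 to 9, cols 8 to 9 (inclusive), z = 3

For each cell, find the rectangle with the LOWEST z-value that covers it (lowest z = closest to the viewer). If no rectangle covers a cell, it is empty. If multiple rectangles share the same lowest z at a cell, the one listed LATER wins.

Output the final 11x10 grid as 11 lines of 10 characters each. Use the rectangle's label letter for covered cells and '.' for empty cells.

..........
..........
..........
..........
AAA.CC....
AAA.CC..DD
AAA.CC..DD
AABBB...DD
AABBB...DD
AABBB...DD
..........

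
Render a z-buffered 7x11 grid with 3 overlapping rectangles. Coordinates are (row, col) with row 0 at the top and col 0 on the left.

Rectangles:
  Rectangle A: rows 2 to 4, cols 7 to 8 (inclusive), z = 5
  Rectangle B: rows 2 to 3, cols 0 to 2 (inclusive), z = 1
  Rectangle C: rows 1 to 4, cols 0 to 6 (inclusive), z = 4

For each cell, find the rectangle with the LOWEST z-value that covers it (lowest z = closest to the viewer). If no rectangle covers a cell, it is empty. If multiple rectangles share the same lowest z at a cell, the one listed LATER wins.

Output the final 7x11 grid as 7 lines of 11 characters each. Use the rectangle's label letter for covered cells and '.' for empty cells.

...........
CCCCCCC....
BBBCCCCAA..
BBBCCCCAA..
CCCCCCCAA..
...........
...........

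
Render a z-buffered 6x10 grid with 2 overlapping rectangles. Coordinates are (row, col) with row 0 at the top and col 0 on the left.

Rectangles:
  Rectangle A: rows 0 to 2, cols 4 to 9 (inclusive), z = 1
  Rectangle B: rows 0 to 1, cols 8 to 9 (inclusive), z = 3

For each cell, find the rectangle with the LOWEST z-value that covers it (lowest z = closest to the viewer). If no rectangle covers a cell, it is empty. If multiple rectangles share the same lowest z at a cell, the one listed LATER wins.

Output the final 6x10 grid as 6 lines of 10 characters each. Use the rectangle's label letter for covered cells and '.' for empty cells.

....AAAAAA
....AAAAAA
....AAAAAA
..........
..........
..........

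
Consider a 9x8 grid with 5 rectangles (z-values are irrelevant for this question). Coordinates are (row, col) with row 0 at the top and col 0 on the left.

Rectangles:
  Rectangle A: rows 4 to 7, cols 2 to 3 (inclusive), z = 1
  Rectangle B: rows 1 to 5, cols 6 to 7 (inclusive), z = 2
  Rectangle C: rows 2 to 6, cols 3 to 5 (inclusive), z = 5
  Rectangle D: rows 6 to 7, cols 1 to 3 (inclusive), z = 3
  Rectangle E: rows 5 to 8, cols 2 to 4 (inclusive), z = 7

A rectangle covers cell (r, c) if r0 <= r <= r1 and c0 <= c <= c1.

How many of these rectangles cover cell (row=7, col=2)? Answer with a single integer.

Check cell (7,2):
  A: rows 4-7 cols 2-3 -> covers
  B: rows 1-5 cols 6-7 -> outside (row miss)
  C: rows 2-6 cols 3-5 -> outside (row miss)
  D: rows 6-7 cols 1-3 -> covers
  E: rows 5-8 cols 2-4 -> covers
Count covering = 3

Answer: 3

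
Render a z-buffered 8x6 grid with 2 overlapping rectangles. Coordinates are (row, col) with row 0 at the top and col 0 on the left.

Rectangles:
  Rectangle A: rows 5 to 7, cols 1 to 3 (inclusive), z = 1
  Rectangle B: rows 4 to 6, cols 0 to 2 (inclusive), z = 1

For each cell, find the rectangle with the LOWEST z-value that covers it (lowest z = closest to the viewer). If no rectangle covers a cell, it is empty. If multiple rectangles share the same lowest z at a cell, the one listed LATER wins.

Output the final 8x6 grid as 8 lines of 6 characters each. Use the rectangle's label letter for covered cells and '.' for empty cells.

......
......
......
......
BBB...
BBBA..
BBBA..
.AAA..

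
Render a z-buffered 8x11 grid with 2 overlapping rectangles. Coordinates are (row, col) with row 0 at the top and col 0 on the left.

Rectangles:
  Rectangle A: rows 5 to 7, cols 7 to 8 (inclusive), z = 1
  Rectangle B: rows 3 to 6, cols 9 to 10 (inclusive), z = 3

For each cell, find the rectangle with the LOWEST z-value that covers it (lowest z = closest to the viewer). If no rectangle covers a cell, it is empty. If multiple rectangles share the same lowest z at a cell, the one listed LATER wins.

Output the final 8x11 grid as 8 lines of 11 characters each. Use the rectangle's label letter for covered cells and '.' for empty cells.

...........
...........
...........
.........BB
.........BB
.......AABB
.......AABB
.......AA..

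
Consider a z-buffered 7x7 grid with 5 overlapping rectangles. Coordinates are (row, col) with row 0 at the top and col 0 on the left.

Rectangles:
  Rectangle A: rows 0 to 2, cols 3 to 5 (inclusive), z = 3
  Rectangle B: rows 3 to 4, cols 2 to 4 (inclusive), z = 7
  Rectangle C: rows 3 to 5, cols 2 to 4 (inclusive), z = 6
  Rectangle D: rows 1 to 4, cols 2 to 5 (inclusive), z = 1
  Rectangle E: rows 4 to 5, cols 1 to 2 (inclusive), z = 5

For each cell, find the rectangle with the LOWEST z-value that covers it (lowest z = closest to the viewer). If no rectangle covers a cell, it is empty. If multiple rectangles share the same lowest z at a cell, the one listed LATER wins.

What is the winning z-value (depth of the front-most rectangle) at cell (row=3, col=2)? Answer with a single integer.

Answer: 1

Derivation:
Check cell (3,2):
  A: rows 0-2 cols 3-5 -> outside (row miss)
  B: rows 3-4 cols 2-4 z=7 -> covers; best now B (z=7)
  C: rows 3-5 cols 2-4 z=6 -> covers; best now C (z=6)
  D: rows 1-4 cols 2-5 z=1 -> covers; best now D (z=1)
  E: rows 4-5 cols 1-2 -> outside (row miss)
Winner: D at z=1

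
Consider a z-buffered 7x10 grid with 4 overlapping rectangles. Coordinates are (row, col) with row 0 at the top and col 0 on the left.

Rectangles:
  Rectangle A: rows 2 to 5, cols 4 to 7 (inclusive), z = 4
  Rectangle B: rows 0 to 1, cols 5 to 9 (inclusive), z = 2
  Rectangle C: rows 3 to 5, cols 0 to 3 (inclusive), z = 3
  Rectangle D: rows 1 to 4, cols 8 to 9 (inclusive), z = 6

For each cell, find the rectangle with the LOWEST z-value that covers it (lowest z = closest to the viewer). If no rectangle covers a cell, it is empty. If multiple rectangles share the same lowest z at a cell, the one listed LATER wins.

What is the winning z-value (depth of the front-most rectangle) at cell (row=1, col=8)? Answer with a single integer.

Answer: 2

Derivation:
Check cell (1,8):
  A: rows 2-5 cols 4-7 -> outside (row miss)
  B: rows 0-1 cols 5-9 z=2 -> covers; best now B (z=2)
  C: rows 3-5 cols 0-3 -> outside (row miss)
  D: rows 1-4 cols 8-9 z=6 -> covers; best now B (z=2)
Winner: B at z=2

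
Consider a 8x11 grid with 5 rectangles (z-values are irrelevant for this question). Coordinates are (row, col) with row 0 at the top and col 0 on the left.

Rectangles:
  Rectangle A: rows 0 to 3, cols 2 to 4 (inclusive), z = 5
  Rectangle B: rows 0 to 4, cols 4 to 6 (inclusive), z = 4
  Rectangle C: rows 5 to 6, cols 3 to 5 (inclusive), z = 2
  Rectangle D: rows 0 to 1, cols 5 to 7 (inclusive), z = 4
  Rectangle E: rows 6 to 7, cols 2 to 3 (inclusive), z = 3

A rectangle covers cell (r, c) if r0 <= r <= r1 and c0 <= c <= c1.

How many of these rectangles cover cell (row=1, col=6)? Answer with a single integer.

Answer: 2

Derivation:
Check cell (1,6):
  A: rows 0-3 cols 2-4 -> outside (col miss)
  B: rows 0-4 cols 4-6 -> covers
  C: rows 5-6 cols 3-5 -> outside (row miss)
  D: rows 0-1 cols 5-7 -> covers
  E: rows 6-7 cols 2-3 -> outside (row miss)
Count covering = 2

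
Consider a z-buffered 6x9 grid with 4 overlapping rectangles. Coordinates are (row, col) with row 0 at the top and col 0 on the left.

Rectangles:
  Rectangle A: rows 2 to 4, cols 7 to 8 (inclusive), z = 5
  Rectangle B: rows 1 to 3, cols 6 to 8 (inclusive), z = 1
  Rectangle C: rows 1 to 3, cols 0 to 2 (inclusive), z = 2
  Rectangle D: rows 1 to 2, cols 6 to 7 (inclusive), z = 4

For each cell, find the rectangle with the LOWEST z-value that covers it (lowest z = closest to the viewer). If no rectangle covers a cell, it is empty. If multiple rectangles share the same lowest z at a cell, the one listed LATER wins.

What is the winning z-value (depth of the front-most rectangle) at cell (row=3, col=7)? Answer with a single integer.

Check cell (3,7):
  A: rows 2-4 cols 7-8 z=5 -> covers; best now A (z=5)
  B: rows 1-3 cols 6-8 z=1 -> covers; best now B (z=1)
  C: rows 1-3 cols 0-2 -> outside (col miss)
  D: rows 1-2 cols 6-7 -> outside (row miss)
Winner: B at z=1

Answer: 1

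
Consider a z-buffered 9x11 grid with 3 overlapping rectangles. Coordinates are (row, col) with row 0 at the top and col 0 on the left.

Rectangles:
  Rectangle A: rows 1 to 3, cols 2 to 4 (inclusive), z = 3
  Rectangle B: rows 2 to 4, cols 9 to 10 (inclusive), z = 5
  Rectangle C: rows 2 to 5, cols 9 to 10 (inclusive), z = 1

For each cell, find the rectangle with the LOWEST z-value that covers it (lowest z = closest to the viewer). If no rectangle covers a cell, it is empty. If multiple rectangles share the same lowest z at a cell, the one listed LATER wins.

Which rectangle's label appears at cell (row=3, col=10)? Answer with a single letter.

Check cell (3,10):
  A: rows 1-3 cols 2-4 -> outside (col miss)
  B: rows 2-4 cols 9-10 z=5 -> covers; best now B (z=5)
  C: rows 2-5 cols 9-10 z=1 -> covers; best now C (z=1)
Winner: C at z=1

Answer: C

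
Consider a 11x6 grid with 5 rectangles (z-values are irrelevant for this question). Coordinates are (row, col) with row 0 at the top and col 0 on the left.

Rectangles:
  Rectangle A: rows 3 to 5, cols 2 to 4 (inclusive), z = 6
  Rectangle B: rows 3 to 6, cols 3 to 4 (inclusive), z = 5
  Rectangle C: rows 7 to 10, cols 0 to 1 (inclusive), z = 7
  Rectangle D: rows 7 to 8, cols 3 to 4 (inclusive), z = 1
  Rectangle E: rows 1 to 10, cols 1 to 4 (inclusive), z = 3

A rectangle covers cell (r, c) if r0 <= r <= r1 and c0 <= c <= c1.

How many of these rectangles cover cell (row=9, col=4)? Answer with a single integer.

Check cell (9,4):
  A: rows 3-5 cols 2-4 -> outside (row miss)
  B: rows 3-6 cols 3-4 -> outside (row miss)
  C: rows 7-10 cols 0-1 -> outside (col miss)
  D: rows 7-8 cols 3-4 -> outside (row miss)
  E: rows 1-10 cols 1-4 -> covers
Count covering = 1

Answer: 1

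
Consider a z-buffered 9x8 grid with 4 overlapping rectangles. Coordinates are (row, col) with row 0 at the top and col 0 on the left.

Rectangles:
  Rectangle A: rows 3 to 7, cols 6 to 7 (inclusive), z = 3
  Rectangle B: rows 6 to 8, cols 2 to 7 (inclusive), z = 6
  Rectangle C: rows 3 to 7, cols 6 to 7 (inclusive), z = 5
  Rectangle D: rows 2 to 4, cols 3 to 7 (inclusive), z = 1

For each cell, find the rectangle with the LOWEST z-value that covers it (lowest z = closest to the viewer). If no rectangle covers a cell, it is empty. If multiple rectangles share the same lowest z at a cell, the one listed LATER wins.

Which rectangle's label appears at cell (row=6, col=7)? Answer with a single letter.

Check cell (6,7):
  A: rows 3-7 cols 6-7 z=3 -> covers; best now A (z=3)
  B: rows 6-8 cols 2-7 z=6 -> covers; best now A (z=3)
  C: rows 3-7 cols 6-7 z=5 -> covers; best now A (z=3)
  D: rows 2-4 cols 3-7 -> outside (row miss)
Winner: A at z=3

Answer: A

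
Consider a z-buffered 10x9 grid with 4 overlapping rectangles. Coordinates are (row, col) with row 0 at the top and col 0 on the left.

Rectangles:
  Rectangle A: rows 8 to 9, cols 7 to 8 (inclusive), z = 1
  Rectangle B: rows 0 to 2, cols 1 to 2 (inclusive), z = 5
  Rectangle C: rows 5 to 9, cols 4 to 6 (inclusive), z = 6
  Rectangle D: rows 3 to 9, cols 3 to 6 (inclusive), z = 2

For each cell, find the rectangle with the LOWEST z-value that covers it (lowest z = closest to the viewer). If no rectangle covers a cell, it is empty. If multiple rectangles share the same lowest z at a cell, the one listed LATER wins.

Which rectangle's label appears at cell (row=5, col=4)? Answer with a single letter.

Answer: D

Derivation:
Check cell (5,4):
  A: rows 8-9 cols 7-8 -> outside (row miss)
  B: rows 0-2 cols 1-2 -> outside (row miss)
  C: rows 5-9 cols 4-6 z=6 -> covers; best now C (z=6)
  D: rows 3-9 cols 3-6 z=2 -> covers; best now D (z=2)
Winner: D at z=2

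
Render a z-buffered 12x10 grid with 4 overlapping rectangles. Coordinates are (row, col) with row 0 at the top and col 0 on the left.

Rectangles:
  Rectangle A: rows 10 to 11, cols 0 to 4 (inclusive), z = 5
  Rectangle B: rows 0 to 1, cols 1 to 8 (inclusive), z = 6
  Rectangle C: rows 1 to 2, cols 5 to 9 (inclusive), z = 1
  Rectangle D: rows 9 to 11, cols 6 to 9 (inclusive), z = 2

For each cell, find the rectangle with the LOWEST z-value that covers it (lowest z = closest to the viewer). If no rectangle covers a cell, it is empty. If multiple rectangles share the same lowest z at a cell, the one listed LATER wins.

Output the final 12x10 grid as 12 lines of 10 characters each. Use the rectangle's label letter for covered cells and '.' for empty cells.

.BBBBBBBB.
.BBBBCCCCC
.....CCCCC
..........
..........
..........
..........
..........
..........
......DDDD
AAAAA.DDDD
AAAAA.DDDD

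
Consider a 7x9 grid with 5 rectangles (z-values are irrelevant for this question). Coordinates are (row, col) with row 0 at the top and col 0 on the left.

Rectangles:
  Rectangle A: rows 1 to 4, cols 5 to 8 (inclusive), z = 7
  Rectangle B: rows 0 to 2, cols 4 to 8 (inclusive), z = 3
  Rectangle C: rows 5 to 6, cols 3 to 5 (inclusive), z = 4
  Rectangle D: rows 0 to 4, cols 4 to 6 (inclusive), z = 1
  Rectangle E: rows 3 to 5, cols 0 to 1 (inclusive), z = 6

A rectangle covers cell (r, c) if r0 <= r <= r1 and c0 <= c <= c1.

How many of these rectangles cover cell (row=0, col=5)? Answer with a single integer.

Check cell (0,5):
  A: rows 1-4 cols 5-8 -> outside (row miss)
  B: rows 0-2 cols 4-8 -> covers
  C: rows 5-6 cols 3-5 -> outside (row miss)
  D: rows 0-4 cols 4-6 -> covers
  E: rows 3-5 cols 0-1 -> outside (row miss)
Count covering = 2

Answer: 2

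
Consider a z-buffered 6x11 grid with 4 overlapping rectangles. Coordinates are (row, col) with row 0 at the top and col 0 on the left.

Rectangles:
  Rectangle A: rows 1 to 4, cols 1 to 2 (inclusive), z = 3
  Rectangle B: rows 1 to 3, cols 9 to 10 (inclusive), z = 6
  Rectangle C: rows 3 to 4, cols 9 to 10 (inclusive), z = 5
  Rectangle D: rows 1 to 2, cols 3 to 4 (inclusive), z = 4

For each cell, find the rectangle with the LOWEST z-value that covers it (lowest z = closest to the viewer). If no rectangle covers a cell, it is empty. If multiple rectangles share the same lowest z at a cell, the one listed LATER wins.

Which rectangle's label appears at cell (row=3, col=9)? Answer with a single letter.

Answer: C

Derivation:
Check cell (3,9):
  A: rows 1-4 cols 1-2 -> outside (col miss)
  B: rows 1-3 cols 9-10 z=6 -> covers; best now B (z=6)
  C: rows 3-4 cols 9-10 z=5 -> covers; best now C (z=5)
  D: rows 1-2 cols 3-4 -> outside (row miss)
Winner: C at z=5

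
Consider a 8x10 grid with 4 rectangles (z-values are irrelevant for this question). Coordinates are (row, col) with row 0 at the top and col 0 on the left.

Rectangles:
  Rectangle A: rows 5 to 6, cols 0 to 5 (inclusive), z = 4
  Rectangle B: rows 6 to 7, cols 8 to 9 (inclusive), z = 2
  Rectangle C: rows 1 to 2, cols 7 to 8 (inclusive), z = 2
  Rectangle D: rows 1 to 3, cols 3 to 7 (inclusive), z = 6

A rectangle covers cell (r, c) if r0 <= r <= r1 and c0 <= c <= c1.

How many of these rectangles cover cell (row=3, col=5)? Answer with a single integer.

Check cell (3,5):
  A: rows 5-6 cols 0-5 -> outside (row miss)
  B: rows 6-7 cols 8-9 -> outside (row miss)
  C: rows 1-2 cols 7-8 -> outside (row miss)
  D: rows 1-3 cols 3-7 -> covers
Count covering = 1

Answer: 1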